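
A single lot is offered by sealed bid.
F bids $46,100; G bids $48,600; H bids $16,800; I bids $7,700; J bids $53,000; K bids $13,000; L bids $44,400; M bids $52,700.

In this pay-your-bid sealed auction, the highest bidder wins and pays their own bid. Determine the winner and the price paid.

Bids in order: 53,000 (J) > 52,700 (M) > 48,600 (G) > 46,100 (F) > 44,400 (L) > 16,800 (H) > …
J has the highest bid and pays exactly that: $53,000.

J pays $53,000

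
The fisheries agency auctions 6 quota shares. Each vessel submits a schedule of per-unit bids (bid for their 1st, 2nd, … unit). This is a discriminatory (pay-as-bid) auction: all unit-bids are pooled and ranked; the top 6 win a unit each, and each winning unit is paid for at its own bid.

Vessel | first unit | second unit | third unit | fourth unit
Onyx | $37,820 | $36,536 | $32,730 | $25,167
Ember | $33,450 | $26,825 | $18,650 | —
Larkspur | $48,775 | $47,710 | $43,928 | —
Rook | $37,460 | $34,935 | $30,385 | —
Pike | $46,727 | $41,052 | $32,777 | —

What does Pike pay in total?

Merging the schedules and taking the best 6: 48,775 (Larkspur-1), 47,710 (Larkspur-2), 46,727 (Pike-1), 43,928 (Larkspur-3), 41,052 (Pike-2), 37,820 (Onyx-1)
Next rejected bid: $37,460 (not a price — pay-as-bid).
Pike's winning unit-bids: 46,727 + 41,052 = $87,779.

Pike pays $87,779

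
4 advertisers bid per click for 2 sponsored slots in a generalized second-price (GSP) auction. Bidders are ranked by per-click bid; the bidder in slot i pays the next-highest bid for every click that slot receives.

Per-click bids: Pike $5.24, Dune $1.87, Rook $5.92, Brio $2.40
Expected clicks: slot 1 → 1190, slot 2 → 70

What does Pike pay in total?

Per-click bids in order: $5.92 (Rook) > $5.24 (Pike) > $2.40 (Brio) > …
Pike holds slot 2 → pays next bid $2.40 × 70 clicks = $168.00.

Pike pays $168.00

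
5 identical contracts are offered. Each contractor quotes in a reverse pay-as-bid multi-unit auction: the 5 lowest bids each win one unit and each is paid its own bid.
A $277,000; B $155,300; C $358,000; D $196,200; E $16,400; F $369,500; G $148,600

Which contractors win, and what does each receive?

E $16,400, G $148,600, B $155,300, D $196,200, A $277,000

Sorting: 16,400 (E), 148,600 (G), 155,300 (B), 196,200 (D), 277,000 (A), 358,000 (C), 369,500 (F)
Lowest 5: E, G, B, D, A.
Each winner is paid its own bid: E $16,400, G $148,600, B $155,300, D $196,200, A $277,000.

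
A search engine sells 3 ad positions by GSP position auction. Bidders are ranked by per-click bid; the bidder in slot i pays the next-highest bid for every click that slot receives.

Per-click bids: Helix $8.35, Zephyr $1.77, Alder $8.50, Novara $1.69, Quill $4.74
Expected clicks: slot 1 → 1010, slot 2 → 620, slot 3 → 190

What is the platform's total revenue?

Total revenue: $11708.60

Sorting advertisers: $8.50 (Alder) > $8.35 (Helix) > $4.74 (Quill) > $1.77 (Zephyr) > …
Slot 1: Alder pays $8.35 × 1010 = $8433.50
Slot 2: Helix pays $4.74 × 620 = $2938.80
Slot 3: Quill pays $1.77 × 190 = $336.30
Total = $11708.60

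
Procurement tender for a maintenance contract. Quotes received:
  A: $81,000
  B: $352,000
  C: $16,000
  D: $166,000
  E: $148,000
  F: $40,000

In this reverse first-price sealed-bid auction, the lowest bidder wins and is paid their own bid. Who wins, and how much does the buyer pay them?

Reverse first-price sealed-bid auction: the lowest bidder wins and is paid their own bid.
Bids ranked: 16,000 (C) < 40,000 (F) < 81,000 (A) < 148,000 (E) < 166,000 (D) < 352,000 (B)
First-price: C is paid what they bid, $16,000.

C is paid $16,000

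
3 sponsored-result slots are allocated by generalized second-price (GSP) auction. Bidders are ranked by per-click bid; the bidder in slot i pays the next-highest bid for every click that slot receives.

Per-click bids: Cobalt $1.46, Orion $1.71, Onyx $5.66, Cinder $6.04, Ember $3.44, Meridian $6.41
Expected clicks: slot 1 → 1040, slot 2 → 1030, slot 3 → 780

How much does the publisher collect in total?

Total revenue: $14794.60

Ranked by bid: $6.41 (Meridian) > $6.04 (Cinder) > $5.66 (Onyx) > $3.44 (Ember) > …
Slot 1: Meridian pays $6.04 × 1040 = $6281.60
Slot 2: Cinder pays $5.66 × 1030 = $5829.80
Slot 3: Onyx pays $3.44 × 780 = $2683.20
Total = $14794.60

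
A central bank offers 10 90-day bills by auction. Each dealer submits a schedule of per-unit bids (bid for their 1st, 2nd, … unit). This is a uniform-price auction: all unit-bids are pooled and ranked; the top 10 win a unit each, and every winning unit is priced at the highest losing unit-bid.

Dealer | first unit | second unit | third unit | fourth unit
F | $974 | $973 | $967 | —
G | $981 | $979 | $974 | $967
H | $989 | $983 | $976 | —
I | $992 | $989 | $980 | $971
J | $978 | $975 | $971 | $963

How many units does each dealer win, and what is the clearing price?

G 2, H 3, I 3, J 2; clearing price $974

Pooled unit-bids ranked (top 10): 992 (I-1), 989 (H-1), 989 (I-2), 983 (H-2), 981 (G-1), 980 (I-3), 979 (G-2), 978 (J-1), 976 (H-3), 975 (J-2)
Highest rejected unit-bid = $974.
Allocation: G 2, H 3, I 3, J 2.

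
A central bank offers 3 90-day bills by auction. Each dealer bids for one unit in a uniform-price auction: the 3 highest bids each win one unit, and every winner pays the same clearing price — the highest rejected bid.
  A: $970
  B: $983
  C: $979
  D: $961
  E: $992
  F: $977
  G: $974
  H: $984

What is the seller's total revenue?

Total revenue: $2,937

Bids ranked high→low: 992 (E), 984 (H), 983 (B), 979 (C), 977 (F), …
Winners (3 units): E, H, B.
Highest unsuccessful bid: $979 → clearing price.
Total revenue = 3 × $979 = $2,937.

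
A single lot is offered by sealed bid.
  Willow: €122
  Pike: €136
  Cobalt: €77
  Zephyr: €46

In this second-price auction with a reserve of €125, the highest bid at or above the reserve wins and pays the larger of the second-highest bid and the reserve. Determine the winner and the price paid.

Bids in order: 136 (Pike) > 122 (Willow) > 77 (Cobalt) > 46 (Zephyr)
Pike has the top bid at or above the reserve (€136).
Second-highest bid €122 is below the reserve €125, so the reserve binds → payment €125.

Pike pays €125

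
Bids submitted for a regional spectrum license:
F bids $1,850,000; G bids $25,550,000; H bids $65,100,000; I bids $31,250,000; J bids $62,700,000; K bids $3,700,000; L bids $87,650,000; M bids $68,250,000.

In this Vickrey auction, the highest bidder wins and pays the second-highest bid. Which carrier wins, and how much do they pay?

L pays $68,250,000

Sorting bids: 87,650,000 (L) > 68,250,000 (M) > 65,100,000 (H) > 62,700,000 (J) > 31,250,000 (I) > 25,550,000 (G) > …
L is highest; pays the second-highest bid, $68,250,000.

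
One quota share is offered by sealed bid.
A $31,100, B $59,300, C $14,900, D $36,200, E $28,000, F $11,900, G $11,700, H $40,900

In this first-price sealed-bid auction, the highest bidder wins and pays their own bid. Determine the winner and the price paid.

Sorting bids: 59,300 (B) > 40,900 (H) > 36,200 (D) > 31,100 (A) > 28,000 (E) > 14,900 (C) > …
B has the highest bid and pays exactly that: $59,300.

B pays $59,300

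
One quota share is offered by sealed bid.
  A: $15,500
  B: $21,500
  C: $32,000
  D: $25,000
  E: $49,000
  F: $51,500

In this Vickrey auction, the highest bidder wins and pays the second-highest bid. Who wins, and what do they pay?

F pays $49,000

Sorting bids: 51,500 (F) > 49,000 (E) > 32,000 (C) > 25,000 (D) > 21,500 (B) > 15,500 (A)
F is highest; pays the second-highest bid, $49,000.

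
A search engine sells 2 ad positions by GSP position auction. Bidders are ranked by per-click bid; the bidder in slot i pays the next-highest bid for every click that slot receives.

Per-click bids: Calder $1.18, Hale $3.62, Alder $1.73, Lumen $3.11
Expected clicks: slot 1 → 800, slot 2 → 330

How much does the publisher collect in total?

Sorting advertisers: $3.62 (Hale) > $3.11 (Lumen) > $1.73 (Alder) > …
Slot 1: Hale pays $3.11 × 800 = $2488.00
Slot 2: Lumen pays $1.73 × 330 = $570.90
Total = $3058.90

Total revenue: $3058.90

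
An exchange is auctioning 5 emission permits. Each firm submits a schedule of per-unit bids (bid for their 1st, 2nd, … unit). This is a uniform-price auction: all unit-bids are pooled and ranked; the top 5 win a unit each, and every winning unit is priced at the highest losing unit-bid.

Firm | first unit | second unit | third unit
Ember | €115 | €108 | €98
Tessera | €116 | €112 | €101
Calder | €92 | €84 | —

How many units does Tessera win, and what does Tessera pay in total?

Merging the schedules and taking the best 5: 116 (Tessera-1), 115 (Ember-1), 112 (Tessera-2), 108 (Ember-2), 101 (Tessera-3)
First bid not allocated: €98.
Tessera wins 3 unit(s) at €98 each.

Tessera: 3 units, pays €294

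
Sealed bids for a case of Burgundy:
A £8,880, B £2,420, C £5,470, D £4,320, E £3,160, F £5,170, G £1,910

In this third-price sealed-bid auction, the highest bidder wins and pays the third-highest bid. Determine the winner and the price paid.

Rule: the highest bidder wins and pays the third-highest bid.
Bids ranked: 8,880 (A) > 5,470 (C) > 5,170 (F) > 4,320 (D) > 3,160 (E) > 2,420 (B) > …
A wins; payment is bid #3 in the ranking = £5,170.

A pays £5,170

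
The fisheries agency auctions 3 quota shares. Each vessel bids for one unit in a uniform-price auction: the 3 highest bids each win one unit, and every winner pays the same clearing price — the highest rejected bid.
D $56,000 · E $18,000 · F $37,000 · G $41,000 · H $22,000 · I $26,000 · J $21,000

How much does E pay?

Bids ranked high→low: 56,000 (D), 41,000 (G), 37,000 (F), 26,000 (I), 22,000 (H), …
Top 3: D, G, F.
Highest unsuccessful bid: $26,000 → clearing price.
E does not win → pays $0.

E pays $0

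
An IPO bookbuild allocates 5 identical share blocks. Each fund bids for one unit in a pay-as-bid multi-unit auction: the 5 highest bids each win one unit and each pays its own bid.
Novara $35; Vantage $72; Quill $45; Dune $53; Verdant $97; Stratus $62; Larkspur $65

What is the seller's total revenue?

Ordering the bids: 97 (Verdant), 72 (Vantage), 65 (Larkspur), 62 (Stratus), 53 (Dune), 45 (Quill), 35 (Novara)
Winners (5 units): Verdant, Vantage, Larkspur, Stratus, Dune.
Total revenue = 97 + 72 + 65 + 62 + 53 = $349.

Total revenue: $349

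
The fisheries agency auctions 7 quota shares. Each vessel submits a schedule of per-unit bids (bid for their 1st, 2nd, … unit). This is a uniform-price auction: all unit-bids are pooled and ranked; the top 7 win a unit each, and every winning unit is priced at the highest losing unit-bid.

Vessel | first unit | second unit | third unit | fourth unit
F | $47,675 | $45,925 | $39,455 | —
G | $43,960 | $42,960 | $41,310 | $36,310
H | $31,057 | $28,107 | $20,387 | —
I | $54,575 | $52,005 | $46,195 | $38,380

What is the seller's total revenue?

Total revenue: $289,170

Merging the schedules and taking the best 7: 54,575 (I-1), 52,005 (I-2), 47,675 (F-1), 46,195 (I-3), 45,925 (F-2), 43,960 (G-1), 42,960 (G-2)
Highest rejected unit-bid = $41,310.
Allocation: F 2, G 2, I 3. Every unit priced at $41,310.
Revenue = 7 × 41,310 = $289,170.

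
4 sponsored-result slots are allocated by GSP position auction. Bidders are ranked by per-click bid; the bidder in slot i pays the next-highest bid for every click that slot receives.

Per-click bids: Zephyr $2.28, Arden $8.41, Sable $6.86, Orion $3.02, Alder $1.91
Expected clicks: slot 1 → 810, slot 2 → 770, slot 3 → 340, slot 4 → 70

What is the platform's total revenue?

Ranked by bid: $8.41 (Arden) > $6.86 (Sable) > $3.02 (Orion) > $2.28 (Zephyr) > $1.91 (Alder)
Slot 1: Arden pays $6.86 × 810 = $5556.60
Slot 2: Sable pays $3.02 × 770 = $2325.40
Slot 3: Orion pays $2.28 × 340 = $775.20
Slot 4: Zephyr pays $1.91 × 70 = $133.70
Total = $8790.90

Total revenue: $8790.90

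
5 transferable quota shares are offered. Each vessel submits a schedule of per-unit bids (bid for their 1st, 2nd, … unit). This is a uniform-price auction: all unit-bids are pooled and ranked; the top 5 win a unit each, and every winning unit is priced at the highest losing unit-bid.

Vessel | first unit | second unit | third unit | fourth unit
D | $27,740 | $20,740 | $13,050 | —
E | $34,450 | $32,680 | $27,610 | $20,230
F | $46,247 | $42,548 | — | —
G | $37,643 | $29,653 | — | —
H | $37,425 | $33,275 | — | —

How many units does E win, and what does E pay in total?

Merging the schedules and taking the best 5: 46,247 (F-1), 42,548 (F-2), 37,643 (G-1), 37,425 (H-1), 34,450 (E-1)
First bid not allocated: $33,275.
E wins 1 unit(s) at $33,275 each.

E: 1 unit, pays $33,275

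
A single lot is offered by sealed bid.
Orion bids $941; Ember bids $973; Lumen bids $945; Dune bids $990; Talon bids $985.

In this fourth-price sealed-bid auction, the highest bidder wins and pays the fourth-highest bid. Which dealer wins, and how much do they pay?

Sorting bids: 990 (Dune) > 985 (Talon) > 973 (Ember) > 945 (Lumen) > 941 (Orion)
Dune is highest; pays the fourth-highest bid, $945.

Dune pays $945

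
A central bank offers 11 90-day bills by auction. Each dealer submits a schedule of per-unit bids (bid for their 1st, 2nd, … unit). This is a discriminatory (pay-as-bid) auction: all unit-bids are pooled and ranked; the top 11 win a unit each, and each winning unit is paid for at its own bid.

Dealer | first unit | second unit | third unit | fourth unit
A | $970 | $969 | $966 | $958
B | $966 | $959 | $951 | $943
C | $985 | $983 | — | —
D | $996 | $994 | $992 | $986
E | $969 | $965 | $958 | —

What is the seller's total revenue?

Total revenue: $10,776

Pooled unit-bids ranked (top 11): 996 (D-1), 994 (D-2), 992 (D-3), 986 (D-4), 985 (C-1), 983 (C-2), 970 (A-1), 969 (A-2), 969 (E-1), 966 (A-3), 966 (B-1)
Next rejected bid: $965 (not a price — pay-as-bid).
Each winning unit pays its own bid.
Revenue = 996 + 994 + 992 + 986 + 985 + 983 + 970 + 969 + 969 + 966 + 966 = $10,776.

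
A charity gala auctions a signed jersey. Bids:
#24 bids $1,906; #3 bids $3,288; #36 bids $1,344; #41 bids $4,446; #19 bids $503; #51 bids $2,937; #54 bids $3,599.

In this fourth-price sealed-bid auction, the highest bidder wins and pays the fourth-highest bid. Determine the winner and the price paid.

Rule: the highest bidder wins and pays the fourth-highest bid.
Bids ranked: 4,446 (#41) > 3,599 (#54) > 3,288 (#3) > 2,937 (#51) > 1,906 (#24) > 1,344 (#36) > …
#41 wins; payment is bid #4 in the ranking = $2,937.

#41 pays $2,937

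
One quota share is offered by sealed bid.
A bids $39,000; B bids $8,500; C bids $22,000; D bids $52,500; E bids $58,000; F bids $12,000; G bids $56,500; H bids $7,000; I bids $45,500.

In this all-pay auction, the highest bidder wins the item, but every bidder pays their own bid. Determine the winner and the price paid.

E pays $58,000

Bids ranked: 58,000 (E) > 56,500 (G) > 52,500 (D) > 45,500 (I) > 39,000 (A) > 22,000 (C) > …
E is highest and takes the item; every bidder forfeits their bid.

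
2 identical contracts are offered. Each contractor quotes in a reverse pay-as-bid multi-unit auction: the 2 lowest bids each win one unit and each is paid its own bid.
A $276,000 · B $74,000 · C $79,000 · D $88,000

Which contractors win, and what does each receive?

B $74,000, C $79,000

Ordering the bids: 74,000 (B), 79,000 (C), 88,000 (D), 276,000 (A)
Lowest 2: B, C.
Each winner is paid its own bid: B $74,000, C $79,000.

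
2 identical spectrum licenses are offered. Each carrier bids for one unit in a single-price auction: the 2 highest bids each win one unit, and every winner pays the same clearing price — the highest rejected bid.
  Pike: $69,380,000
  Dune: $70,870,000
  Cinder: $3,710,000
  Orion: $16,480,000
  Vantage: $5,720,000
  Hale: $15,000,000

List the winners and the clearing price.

Dune, Pike; each pays $16,480,000

Sorting: 70,870,000 (Dune), 69,380,000 (Pike), 16,480,000 (Orion), 15,000,000 (Hale), …
Top 2: Dune, Pike.
Highest unsuccessful bid: $16,480,000 → clearing price.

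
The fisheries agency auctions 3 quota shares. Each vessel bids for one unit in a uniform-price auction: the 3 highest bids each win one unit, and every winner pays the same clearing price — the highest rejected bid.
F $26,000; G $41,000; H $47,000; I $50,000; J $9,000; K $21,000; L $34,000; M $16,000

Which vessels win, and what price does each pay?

Bids ranked high→low: 50,000 (I), 47,000 (H), 41,000 (G), 34,000 (L), 26,000 (F), …
Winners (3 units): I, H, G.
First losing bid is L's $34,000, which sets the uniform price.

I, H, G; each pays $34,000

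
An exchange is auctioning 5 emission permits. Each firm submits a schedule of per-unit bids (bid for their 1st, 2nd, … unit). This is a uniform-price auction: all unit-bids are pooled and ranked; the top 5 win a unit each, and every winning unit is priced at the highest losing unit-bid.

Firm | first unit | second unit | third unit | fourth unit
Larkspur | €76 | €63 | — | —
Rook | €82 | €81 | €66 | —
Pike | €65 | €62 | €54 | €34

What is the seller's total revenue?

Total revenue: €315

Pooled unit-bids ranked (top 5): 82 (Rook-1), 81 (Rook-2), 76 (Larkspur-1), 66 (Rook-3), 65 (Pike-1)
First bid not allocated: €63.
Allocation: Larkspur 1, Pike 1, Rook 3. Every unit priced at €63.
Revenue = 5 × 63 = €315.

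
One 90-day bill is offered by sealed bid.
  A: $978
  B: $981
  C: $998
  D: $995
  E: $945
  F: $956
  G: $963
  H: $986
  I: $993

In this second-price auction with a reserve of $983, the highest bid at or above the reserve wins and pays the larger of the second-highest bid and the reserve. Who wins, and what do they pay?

C pays $995

Bids ranked: 998 (C) > 995 (D) > 993 (I) > 986 (H) > 981 (B) > 978 (A) > …
C has the top bid at or above the reserve ($998).
max(second-highest $995, reserve $983) = $995; the reserve does not bind.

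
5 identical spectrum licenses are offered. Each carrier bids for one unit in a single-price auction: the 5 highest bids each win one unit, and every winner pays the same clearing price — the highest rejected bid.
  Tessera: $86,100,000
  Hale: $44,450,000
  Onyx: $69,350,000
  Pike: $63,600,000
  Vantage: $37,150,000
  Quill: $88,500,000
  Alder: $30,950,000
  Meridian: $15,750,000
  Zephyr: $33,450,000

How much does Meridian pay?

Sorting: 88,500,000 (Quill), 86,100,000 (Tessera), 69,350,000 (Onyx), 63,600,000 (Pike), 44,450,000 (Hale), 37,150,000 (Vantage), 33,450,000 (Zephyr), …
Top 5: Quill, Tessera, Onyx, Pike, Hale.
Clearing price = highest rejected bid = $37,150,000.
Meridian does not win → pays $0.

Meridian pays $0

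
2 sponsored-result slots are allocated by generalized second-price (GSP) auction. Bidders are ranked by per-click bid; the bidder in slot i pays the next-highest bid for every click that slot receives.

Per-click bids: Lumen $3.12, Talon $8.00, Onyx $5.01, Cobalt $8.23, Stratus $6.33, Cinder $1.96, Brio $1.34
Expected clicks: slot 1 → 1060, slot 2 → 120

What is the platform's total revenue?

Total revenue: $9239.60

Per-click bids in order: $8.23 (Cobalt) > $8.00 (Talon) > $6.33 (Stratus) > …
Slot 1: Cobalt pays $8.00 × 1060 = $8480.00
Slot 2: Talon pays $6.33 × 120 = $759.60
Total = $9239.60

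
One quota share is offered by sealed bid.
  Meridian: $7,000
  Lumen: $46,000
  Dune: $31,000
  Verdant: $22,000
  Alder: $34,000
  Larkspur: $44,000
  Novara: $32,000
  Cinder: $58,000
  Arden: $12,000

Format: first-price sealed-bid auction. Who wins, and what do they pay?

Cinder pays $58,000

Sorting bids: 58,000 (Cinder) > 46,000 (Lumen) > 44,000 (Larkspur) > 34,000 (Alder) > 32,000 (Novara) > 31,000 (Dune) > …
First-price: Cinder pays what they bid, $58,000.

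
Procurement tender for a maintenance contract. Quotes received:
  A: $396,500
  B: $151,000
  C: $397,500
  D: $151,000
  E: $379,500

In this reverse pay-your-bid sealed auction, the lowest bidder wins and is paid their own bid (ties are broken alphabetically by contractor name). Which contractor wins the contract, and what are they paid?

Rule: the lowest bidder wins and is paid their own bid.
Bids in order: 151,000 (B) < 151,000 (D) < 379,500 (E) < 396,500 (A) < 397,500 (C)
B and D tie at $151,000; tie-break gives it to B.
B has the lowest bid and is paid exactly that: $151,000.

B is paid $151,000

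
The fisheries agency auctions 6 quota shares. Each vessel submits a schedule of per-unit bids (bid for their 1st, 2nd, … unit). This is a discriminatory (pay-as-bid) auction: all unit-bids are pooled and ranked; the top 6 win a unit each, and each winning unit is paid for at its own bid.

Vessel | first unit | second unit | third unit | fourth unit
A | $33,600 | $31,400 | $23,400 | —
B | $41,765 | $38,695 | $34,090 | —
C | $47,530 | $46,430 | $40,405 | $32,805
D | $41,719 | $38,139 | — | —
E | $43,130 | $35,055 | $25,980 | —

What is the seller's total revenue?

Total revenue: $260,979

All unit-bids, highest first — top 6: 47,530 (C-1), 46,430 (C-2), 43,130 (E-1), 41,765 (B-1), 41,719 (D-1), 40,405 (C-3)
Next rejected bid: $38,695 (not a price — pay-as-bid).
Each winning unit pays its own bid.
Revenue = 47,530 + 46,430 + 43,130 + 41,765 + 41,719 + 40,405 = $260,979.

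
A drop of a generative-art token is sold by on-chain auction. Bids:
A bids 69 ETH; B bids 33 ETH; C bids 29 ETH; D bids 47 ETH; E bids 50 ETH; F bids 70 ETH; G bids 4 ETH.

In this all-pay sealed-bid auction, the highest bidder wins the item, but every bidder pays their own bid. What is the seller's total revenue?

Total revenue: 302 ETH

Bids ranked: 70 (F) > 69 (A) > 50 (E) > 47 (D) > 33 (B) > 29 (C) > …
F wins with the top bid; all bids are sunk regardless.
Every bidder forfeits their bid regardless of winning.
Revenue = 69 + 33 + 29 + 47 + 50 + 70 + 4 = 302 ETH.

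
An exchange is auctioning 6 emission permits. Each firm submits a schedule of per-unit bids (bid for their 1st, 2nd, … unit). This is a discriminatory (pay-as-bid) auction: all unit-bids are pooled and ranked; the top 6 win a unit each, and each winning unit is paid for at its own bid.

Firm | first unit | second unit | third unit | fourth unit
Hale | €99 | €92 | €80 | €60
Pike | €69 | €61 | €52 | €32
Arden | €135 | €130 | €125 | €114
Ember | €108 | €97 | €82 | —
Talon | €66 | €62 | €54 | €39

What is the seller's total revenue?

Merging the schedules and taking the best 6: 135 (Arden-1), 130 (Arden-2), 125 (Arden-3), 114 (Arden-4), 108 (Ember-1), 99 (Hale-1)
Next rejected bid: €97 (not a price — pay-as-bid).
Each winning unit pays its own bid.
Revenue = 135 + 130 + 125 + 114 + 108 + 99 = €711.

Total revenue: €711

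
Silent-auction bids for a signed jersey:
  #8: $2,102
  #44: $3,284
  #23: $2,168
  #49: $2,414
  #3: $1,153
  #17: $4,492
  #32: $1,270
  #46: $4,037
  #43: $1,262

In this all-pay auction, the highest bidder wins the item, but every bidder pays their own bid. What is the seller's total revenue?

Total revenue: $22,182

Sorting bids: 4,492 (#17) > 4,037 (#46) > 3,284 (#44) > 2,414 (#49) > 2,168 (#23) > 2,102 (#8) > …
Every bidder forfeits their bid regardless of winning.
Revenue = 2,102 + 3,284 + 2,168 + 2,414 + 1,153 + 4,492 + 1,270 + 4,037 + 1,262 = $22,182.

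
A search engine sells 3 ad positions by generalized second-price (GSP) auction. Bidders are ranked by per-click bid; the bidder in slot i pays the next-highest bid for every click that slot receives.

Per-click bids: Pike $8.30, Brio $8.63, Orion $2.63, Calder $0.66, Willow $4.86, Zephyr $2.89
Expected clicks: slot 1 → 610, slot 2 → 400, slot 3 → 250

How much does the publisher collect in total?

Per-click bids in order: $8.63 (Brio) > $8.30 (Pike) > $4.86 (Willow) > $2.89 (Zephyr) > …
Slot 1: Brio pays $8.30 × 610 = $5063.00
Slot 2: Pike pays $4.86 × 400 = $1944.00
Slot 3: Willow pays $2.89 × 250 = $722.50
Total = $7729.50

Total revenue: $7729.50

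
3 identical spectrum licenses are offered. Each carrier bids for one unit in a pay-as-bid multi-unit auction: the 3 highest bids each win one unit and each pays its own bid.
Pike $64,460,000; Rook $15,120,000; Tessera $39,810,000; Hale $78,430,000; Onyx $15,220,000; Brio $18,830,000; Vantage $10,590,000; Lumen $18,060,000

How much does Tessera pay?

Tessera pays $39,810,000

Sorting: 78,430,000 (Hale), 64,460,000 (Pike), 39,810,000 (Tessera), 18,830,000 (Brio), 18,060,000 (Lumen), …
The 3 highest are Hale, Pike, Tessera.
Tessera wins → own bid $39,810,000.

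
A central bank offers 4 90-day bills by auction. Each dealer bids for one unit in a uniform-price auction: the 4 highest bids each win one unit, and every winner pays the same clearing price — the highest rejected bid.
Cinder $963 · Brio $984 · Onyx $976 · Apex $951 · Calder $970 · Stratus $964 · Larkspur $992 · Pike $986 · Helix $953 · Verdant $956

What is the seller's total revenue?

Bids ranked high→low: 992 (Larkspur), 986 (Pike), 984 (Brio), 976 (Onyx), 970 (Calder), 964 (Stratus), …
Top 4: Larkspur, Pike, Brio, Onyx.
Highest unsuccessful bid: $970 → clearing price.
Total revenue = 4 × $970 = $3,880.

Total revenue: $3,880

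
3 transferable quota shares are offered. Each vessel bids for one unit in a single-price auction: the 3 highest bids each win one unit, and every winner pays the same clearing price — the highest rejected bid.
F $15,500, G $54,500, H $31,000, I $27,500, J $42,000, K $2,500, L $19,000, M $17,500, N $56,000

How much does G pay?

Ordering the bids: 56,000 (N), 54,500 (G), 42,000 (J), 31,000 (H), 27,500 (I), …
Top 3: N, G, J.
Highest unsuccessful bid: $31,000 → clearing price.
G wins → pays $31,000.

G pays $31,000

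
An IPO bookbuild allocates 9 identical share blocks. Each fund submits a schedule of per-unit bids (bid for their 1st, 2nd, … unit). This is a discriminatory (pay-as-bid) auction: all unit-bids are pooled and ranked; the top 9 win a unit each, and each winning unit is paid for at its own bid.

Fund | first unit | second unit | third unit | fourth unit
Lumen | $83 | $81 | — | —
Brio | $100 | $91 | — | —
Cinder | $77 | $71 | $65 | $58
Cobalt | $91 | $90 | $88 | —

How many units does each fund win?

Brio 2, Cinder 2, Cobalt 3, Lumen 2

Pooled unit-bids ranked (top 9): 100 (Brio-1), 91 (Brio-2), 91 (Cobalt-1), 90 (Cobalt-2), 88 (Cobalt-3), 83 (Lumen-1), 81 (Lumen-2), 77 (Cinder-1), 71 (Cinder-2)
Next rejected bid: $65 (not a price — pay-as-bid).
Allocation: Brio 2, Cinder 2, Cobalt 3, Lumen 2.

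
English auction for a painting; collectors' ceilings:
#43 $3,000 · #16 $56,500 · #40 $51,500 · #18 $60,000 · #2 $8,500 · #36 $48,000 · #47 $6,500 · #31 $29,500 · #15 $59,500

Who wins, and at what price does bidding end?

#18 wins at $59,500

Ascending (English) auction: the price rises until one bidder remains; the winner pays the price at which the last rival dropped out.
Sorting limits: 60,000 (#18) > 59,500 (#15) > 56,500 (#16) > 51,500 (#40) > 48,000 (#36) > 29,500 (#31) > …
Once the price passes $59,500, only #18 is left; the hammer falls at #15's limit of $59,500.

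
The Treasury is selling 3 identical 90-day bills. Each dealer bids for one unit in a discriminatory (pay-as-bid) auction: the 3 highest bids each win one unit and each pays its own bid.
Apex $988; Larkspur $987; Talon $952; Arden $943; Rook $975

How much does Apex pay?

Apex pays $988

Ordering the bids: 988 (Apex), 987 (Larkspur), 975 (Rook), 952 (Talon), 943 (Arden)
Top 3: Apex, Larkspur, Rook.
Apex wins → own bid $988.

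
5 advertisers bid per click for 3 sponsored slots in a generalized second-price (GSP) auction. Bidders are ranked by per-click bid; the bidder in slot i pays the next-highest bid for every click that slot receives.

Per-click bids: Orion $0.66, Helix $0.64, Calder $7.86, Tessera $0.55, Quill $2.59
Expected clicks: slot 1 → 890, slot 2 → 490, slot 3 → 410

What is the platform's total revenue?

Total revenue: $2890.90

Per-click bids in order: $7.86 (Calder) > $2.59 (Quill) > $0.66 (Orion) > $0.64 (Helix) > …
Slot 1: Calder pays $2.59 × 890 = $2305.10
Slot 2: Quill pays $0.66 × 490 = $323.40
Slot 3: Orion pays $0.64 × 410 = $262.40
Total = $2890.90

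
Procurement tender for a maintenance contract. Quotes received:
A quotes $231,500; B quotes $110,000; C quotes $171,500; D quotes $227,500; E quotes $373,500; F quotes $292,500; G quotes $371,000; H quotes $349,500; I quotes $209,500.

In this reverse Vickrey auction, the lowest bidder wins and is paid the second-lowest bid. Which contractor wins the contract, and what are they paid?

Bids in order: 110,000 (B) < 171,500 (C) < 209,500 (I) < 227,500 (D) < 231,500 (A) < 292,500 (F) < …
Second-price: B is paid C's bid of $171,500.

B is paid $171,500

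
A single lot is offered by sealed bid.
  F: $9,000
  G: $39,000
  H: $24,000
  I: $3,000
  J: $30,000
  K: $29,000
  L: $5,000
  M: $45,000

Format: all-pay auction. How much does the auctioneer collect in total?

Rule: the highest bidder wins the item, but every bidder pays their own bid.
Bids ranked: 45,000 (M) > 39,000 (G) > 30,000 (J) > 29,000 (K) > 24,000 (H) > 9,000 (F) > …
M wins with the top bid; all bids are sunk regardless.
Every bidder forfeits their bid regardless of winning.
Revenue = 9,000 + 39,000 + 24,000 + 3,000 + 30,000 + 29,000 + 5,000 + 45,000 = $184,000.

Total revenue: $184,000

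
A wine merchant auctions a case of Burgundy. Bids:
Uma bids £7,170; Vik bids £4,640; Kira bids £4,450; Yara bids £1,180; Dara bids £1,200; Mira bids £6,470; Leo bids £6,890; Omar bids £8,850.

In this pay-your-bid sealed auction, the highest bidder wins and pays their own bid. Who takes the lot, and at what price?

Rule: the highest bidder wins and pays their own bid.
Bids in order: 8,850 (Omar) > 7,170 (Uma) > 6,890 (Leo) > 6,470 (Mira) > 4,640 (Vik) > 4,450 (Kira) > …
Omar has the highest bid and pays exactly that: £8,850.

Omar pays £8,850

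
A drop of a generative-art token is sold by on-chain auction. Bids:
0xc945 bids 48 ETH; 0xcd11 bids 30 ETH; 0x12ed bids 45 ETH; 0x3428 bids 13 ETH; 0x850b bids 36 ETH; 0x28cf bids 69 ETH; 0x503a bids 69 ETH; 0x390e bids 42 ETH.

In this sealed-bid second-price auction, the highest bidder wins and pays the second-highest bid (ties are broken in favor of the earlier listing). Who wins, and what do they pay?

0x28cf pays 69 ETH

Bids in order: 69 (0x28cf) > 69 (0x503a) > 48 (0xc945) > 45 (0x12ed) > 42 (0x390e) > 36 (0x850b) > …
0x28cf and 0x503a tie at 69 ETH; tie-break gives it to 0x28cf.
Second-price: 0x28cf pays 0x503a's bid of 69 ETH.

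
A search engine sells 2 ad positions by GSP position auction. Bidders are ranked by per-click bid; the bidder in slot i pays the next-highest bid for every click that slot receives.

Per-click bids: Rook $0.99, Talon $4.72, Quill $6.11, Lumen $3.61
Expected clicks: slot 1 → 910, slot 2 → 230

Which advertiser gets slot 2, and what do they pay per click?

Talon; $3.61 per click

Sorting advertisers: $6.11 (Quill) > $4.72 (Talon) > $3.61 (Lumen) > …
Slot 2 goes to the second-ranked bidder, Talon, who pays the next bid down: $3.61/click.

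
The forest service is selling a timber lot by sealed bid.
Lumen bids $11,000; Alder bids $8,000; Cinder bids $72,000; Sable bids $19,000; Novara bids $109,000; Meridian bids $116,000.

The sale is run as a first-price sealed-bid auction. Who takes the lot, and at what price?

Rule: the highest bidder wins and pays their own bid.
Sorting bids: 116,000 (Meridian) > 109,000 (Novara) > 72,000 (Cinder) > 19,000 (Sable) > 11,000 (Lumen) > 8,000 (Alder)
First-price: Meridian pays what they bid, $116,000.

Meridian pays $116,000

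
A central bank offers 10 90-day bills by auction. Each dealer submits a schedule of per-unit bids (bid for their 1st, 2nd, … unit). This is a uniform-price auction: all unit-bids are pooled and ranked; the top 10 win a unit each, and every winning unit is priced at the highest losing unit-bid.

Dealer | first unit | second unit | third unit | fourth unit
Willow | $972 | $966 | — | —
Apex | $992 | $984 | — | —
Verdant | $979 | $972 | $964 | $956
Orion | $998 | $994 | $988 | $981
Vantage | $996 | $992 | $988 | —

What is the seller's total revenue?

Total revenue: $9,720

All unit-bids, highest first — top 10: 998 (Orion-1), 996 (Vantage-1), 994 (Orion-2), 992 (Apex-1), 992 (Vantage-2), 988 (Orion-3), 988 (Vantage-3), 984 (Apex-2), 981 (Orion-4), 979 (Verdant-1)
The (k+1)-th unit-bid is $972.
Allocation: Apex 2, Orion 4, Vantage 3, Verdant 1. Every unit priced at $972.
Revenue = 10 × 972 = $9,720.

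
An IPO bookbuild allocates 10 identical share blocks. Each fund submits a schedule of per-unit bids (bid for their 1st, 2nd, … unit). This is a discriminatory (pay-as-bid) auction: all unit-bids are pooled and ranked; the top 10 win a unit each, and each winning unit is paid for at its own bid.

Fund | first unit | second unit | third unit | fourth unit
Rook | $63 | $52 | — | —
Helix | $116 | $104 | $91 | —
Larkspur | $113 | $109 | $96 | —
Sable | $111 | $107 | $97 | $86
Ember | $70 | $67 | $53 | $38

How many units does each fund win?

Helix 3, Larkspur 3, Sable 4

All unit-bids, highest first — top 10: 116 (Helix-1), 113 (Larkspur-1), 111 (Sable-1), 109 (Larkspur-2), 107 (Sable-2), 104 (Helix-2), 97 (Sable-3), 96 (Larkspur-3), 91 (Helix-3), 86 (Sable-4)
Next rejected bid: $70 (not a price — pay-as-bid).
Allocation: Helix 3, Larkspur 3, Sable 4.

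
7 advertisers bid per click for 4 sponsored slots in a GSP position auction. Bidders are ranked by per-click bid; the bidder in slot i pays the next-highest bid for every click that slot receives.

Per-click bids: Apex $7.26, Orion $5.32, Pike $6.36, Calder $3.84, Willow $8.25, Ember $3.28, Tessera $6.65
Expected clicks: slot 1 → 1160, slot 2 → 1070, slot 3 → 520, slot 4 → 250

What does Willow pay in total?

Ranked by bid: $8.25 (Willow) > $7.26 (Apex) > $6.65 (Tessera) > $6.36 (Pike) > $5.32 (Orion) > …
Willow holds slot 1 → pays next bid $7.26 × 1160 clicks = $8421.60.

Willow pays $8421.60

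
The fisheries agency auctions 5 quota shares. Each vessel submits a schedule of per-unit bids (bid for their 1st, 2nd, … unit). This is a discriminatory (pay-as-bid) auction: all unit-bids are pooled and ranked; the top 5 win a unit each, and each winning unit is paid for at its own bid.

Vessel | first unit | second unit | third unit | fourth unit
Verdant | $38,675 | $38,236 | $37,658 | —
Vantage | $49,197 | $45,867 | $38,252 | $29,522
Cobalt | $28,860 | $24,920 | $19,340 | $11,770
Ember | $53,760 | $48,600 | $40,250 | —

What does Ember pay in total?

Ember pays $142,610

Merging the schedules and taking the best 5: 53,760 (Ember-1), 49,197 (Vantage-1), 48,600 (Ember-2), 45,867 (Vantage-2), 40,250 (Ember-3)
Next rejected bid: $38,675 (not a price — pay-as-bid).
Ember's winning unit-bids: 53,760 + 48,600 + 40,250 = $142,610.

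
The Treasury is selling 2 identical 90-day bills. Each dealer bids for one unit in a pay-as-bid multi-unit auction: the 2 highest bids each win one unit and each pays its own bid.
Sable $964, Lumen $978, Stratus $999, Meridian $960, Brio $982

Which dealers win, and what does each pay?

Stratus $999, Brio $982

Ordering the bids: 999 (Stratus), 982 (Brio), 978 (Lumen), 964 (Sable), …
Top 2: Stratus, Brio.
Each winner pays its own bid: Stratus $999, Brio $982.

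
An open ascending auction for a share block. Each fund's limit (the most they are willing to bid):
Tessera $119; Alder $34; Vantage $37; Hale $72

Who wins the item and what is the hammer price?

Tessera wins at $72

Rule: the price rises until one bidder remains; the winner pays the price at which the last rival dropped out.
Limits in order: 119 (Tessera) > 72 (Hale) > 37 (Vantage) > 34 (Alder)
Once the price passes $72, only Tessera is left; the hammer falls at Hale's limit of $72.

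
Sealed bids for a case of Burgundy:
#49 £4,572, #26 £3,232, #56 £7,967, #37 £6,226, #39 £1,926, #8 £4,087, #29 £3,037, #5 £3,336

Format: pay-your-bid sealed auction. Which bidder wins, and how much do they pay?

#56 pays £7,967

Rule: the highest bidder wins and pays their own bid.
Bids ranked: 7,967 (#56) > 6,226 (#37) > 4,572 (#49) > 4,087 (#8) > 3,336 (#5) > 3,232 (#26) > …
#56 has the highest bid and pays exactly that: £7,967.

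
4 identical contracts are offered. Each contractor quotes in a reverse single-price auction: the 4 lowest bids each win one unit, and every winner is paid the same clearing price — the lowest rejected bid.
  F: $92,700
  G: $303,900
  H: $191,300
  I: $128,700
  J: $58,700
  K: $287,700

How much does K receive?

K is paid $0

Ordering the bids: 58,700 (J), 92,700 (F), 128,700 (I), 191,300 (H), 287,700 (K), 303,900 (G)
Winners (4 units): J, F, I, H.
Lowest unsuccessful bid: $287,700 → clearing price.
K does not win → is paid $0.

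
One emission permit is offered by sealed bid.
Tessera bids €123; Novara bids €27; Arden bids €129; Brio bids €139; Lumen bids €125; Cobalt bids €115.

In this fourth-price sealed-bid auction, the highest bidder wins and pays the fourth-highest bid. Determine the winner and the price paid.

Bids ranked: 139 (Brio) > 129 (Arden) > 125 (Lumen) > 123 (Tessera) > 115 (Cobalt) > 27 (Novara)
Brio is highest; pays the fourth-highest bid, €123.

Brio pays €123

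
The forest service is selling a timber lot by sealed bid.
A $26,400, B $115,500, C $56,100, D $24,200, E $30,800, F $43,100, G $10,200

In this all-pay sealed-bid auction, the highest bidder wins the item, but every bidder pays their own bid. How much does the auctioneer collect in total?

Total revenue: $306,300

Rule: the highest bidder wins the item, but every bidder pays their own bid.
Bids in order: 115,500 (B) > 56,100 (C) > 43,100 (F) > 30,800 (E) > 26,400 (A) > 24,200 (D) > …
Every bidder forfeits their bid regardless of winning.
Revenue = 26,400 + 115,500 + 56,100 + 24,200 + 30,800 + 43,100 + 10,200 = $306,300.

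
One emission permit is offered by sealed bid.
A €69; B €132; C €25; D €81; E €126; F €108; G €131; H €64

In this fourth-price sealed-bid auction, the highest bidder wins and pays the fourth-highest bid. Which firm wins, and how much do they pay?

B pays €108

Sorting bids: 132 (B) > 131 (G) > 126 (E) > 108 (F) > 81 (D) > 69 (A) > …
B wins; payment is bid #4 in the ranking = €108.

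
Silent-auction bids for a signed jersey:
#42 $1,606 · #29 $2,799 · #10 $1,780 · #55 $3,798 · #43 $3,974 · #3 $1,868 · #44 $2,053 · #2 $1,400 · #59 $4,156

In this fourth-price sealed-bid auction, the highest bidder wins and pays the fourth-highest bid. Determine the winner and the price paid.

#59 pays $2,799

Bids ranked: 4,156 (#59) > 3,974 (#43) > 3,798 (#55) > 2,799 (#29) > 2,053 (#44) > 1,868 (#3) > …
#59 wins; payment is bid #4 in the ranking = $2,799.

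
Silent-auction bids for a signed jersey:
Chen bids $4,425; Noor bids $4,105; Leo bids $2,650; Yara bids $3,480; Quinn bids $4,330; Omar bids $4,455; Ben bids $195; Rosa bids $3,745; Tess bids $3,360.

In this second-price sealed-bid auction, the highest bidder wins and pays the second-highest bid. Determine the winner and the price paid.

Omar pays $4,425

Second-price sealed-bid auction: the highest bidder wins and pays the second-highest bid.
Bids ranked: 4,455 (Omar) > 4,425 (Chen) > 4,330 (Quinn) > 4,105 (Noor) > 3,745 (Rosa) > 3,480 (Yara) > …
Omar is highest; pays the second-highest bid, $4,425.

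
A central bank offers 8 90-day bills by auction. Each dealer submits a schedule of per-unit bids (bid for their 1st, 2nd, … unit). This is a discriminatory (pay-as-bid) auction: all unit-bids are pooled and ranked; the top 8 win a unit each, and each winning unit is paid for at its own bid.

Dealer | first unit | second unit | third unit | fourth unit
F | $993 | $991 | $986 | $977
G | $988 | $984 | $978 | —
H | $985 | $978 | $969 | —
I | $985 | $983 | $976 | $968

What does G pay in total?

Merging the schedules and taking the best 8: 993 (F-1), 991 (F-2), 988 (G-1), 986 (F-3), 985 (H-1), 985 (I-1), 984 (G-2), 983 (I-2)
Next rejected bid: $978 (not a price — pay-as-bid).
G's winning unit-bids: 988 + 984 = $1,972.

G pays $1,972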